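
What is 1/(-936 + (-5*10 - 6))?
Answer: -1/992 ≈ -0.0010081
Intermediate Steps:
1/(-936 + (-5*10 - 6)) = 1/(-936 + (-50 - 6)) = 1/(-936 - 56) = 1/(-992) = -1/992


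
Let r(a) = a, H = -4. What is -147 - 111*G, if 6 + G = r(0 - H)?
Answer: 75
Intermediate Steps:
G = -2 (G = -6 + (0 - 1*(-4)) = -6 + (0 + 4) = -6 + 4 = -2)
-147 - 111*G = -147 - 111*(-2) = -147 + 222 = 75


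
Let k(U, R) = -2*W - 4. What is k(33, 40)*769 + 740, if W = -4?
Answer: 3816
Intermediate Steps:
k(U, R) = 4 (k(U, R) = -2*(-4) - 4 = 8 - 4 = 4)
k(33, 40)*769 + 740 = 4*769 + 740 = 3076 + 740 = 3816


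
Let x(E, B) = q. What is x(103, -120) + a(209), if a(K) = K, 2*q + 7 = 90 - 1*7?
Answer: 247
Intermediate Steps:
q = 38 (q = -7/2 + (90 - 1*7)/2 = -7/2 + (90 - 7)/2 = -7/2 + (1/2)*83 = -7/2 + 83/2 = 38)
x(E, B) = 38
x(103, -120) + a(209) = 38 + 209 = 247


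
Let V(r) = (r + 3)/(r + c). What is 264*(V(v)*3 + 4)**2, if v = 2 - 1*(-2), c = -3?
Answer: 165000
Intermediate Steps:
v = 4 (v = 2 + 2 = 4)
V(r) = (3 + r)/(-3 + r) (V(r) = (r + 3)/(r - 3) = (3 + r)/(-3 + r))
264*(V(v)*3 + 4)**2 = 264*(((3 + 4)/(-3 + 4))*3 + 4)**2 = 264*((7/1)*3 + 4)**2 = 264*((1*7)*3 + 4)**2 = 264*(7*3 + 4)**2 = 264*(21 + 4)**2 = 264*25**2 = 264*625 = 165000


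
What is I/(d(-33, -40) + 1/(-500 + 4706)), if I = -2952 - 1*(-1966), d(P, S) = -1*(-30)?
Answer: -4147116/126181 ≈ -32.866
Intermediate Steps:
d(P, S) = 30
I = -986 (I = -2952 + 1966 = -986)
I/(d(-33, -40) + 1/(-500 + 4706)) = -986/(30 + 1/(-500 + 4706)) = -986/(30 + 1/4206) = -986/126181/4206 = -986*4206/126181 = -4147116/126181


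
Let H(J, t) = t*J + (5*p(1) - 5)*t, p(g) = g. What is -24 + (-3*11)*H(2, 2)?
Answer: -156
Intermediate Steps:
H(J, t) = J*t (H(J, t) = t*J + (5*1 - 5)*t = J*t + (5 - 5)*t = J*t + 0*t = J*t + 0 = J*t)
-24 + (-3*11)*H(2, 2) = -24 + (-3*11)*(2*2) = -24 - 33*4 = -24 - 132 = -156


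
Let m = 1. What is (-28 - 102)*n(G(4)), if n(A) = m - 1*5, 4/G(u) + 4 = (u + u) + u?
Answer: 520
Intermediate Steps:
G(u) = 4/(-4 + 3*u) (G(u) = 4/(-4 + ((u + u) + u)) = 4/(-4 + (2*u + u)) = 4/(-4 + 3*u))
n(A) = -4 (n(A) = 1 - 1*5 = 1 - 5 = -4)
(-28 - 102)*n(G(4)) = (-28 - 102)*(-4) = -130*(-4) = 520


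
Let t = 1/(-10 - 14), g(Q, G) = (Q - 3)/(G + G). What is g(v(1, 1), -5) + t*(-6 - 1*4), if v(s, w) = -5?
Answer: 73/60 ≈ 1.2167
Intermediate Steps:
g(Q, G) = (-3 + Q)/(2*G) (g(Q, G) = (-3 + Q)/((2*G)) = (-3 + Q)*(1/(2*G)) = (-3 + Q)/(2*G))
t = -1/24 (t = 1/(-24) = -1/24 ≈ -0.041667)
g(v(1, 1), -5) + t*(-6 - 1*4) = (1/2)*(-3 - 5)/(-5) - (-6 - 1*4)/24 = (1/2)*(-1/5)*(-8) - (-6 - 4)/24 = 4/5 - 1/24*(-10) = 4/5 + 5/12 = 73/60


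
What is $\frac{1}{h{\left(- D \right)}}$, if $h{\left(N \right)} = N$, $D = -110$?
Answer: $\frac{1}{110} \approx 0.0090909$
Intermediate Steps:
$\frac{1}{h{\left(- D \right)}} = \frac{1}{\left(-1\right) \left(-110\right)} = \frac{1}{110}$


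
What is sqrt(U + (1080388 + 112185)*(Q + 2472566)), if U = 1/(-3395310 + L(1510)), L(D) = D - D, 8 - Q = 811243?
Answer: sqrt(22840205482352462057418990)/3395310 ≈ 1.4076e+6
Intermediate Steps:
Q = -811235 (Q = 8 - 1*811243 = 8 - 811243 = -811235)
L(D) = 0
U = -1/3395310 (U = 1/(-3395310 + 0) = 1/(-3395310) = -1/3395310 ≈ -2.9452e-7)
sqrt(U + (1080388 + 112185)*(Q + 2472566)) = sqrt(-1/3395310 + (1080388 + 112185)*(-811235 + 2472566)) = sqrt(-1/3395310 + 1192573*1661331) = sqrt(-1/3395310 + 1981258494663) = sqrt(6726986779514230529/3395310) = sqrt(22840205482352462057418990)/3395310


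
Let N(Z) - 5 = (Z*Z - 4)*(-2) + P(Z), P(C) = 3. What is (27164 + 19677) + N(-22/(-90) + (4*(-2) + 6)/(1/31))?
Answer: 79439743/2025 ≈ 39230.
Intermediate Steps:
N(Z) = 16 - 2*Z**2 (N(Z) = 5 + ((Z*Z - 4)*(-2) + 3) = 5 + ((Z**2 - 4)*(-2) + 3) = 5 + ((-4 + Z**2)*(-2) + 3) = 5 + ((8 - 2*Z**2) + 3) = 5 + (11 - 2*Z**2) = 16 - 2*Z**2)
(27164 + 19677) + N(-22/(-90) + (4*(-2) + 6)/(1/31)) = (27164 + 19677) + (16 - 2*(-22/(-90) + (4*(-2) + 6)/(1/31))**2) = 46841 + (16 - 2*(-22*(-1/90) + (-8 + 6)/(1/31))**2) = 46841 + (16 - 2*(11/45 - 2*31)**2) = 46841 + (16 - 2*(11/45 - 62)**2) = 46841 + (16 - 2*(-2779/45)**2) = 46841 + (16 - 2*7722841/2025) = 46841 + (16 - 15445682/2025) = 46841 - 15413282/2025 = 79439743/2025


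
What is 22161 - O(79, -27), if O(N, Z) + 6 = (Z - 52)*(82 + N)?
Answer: 34886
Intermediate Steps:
O(N, Z) = -6 + (-52 + Z)*(82 + N) (O(N, Z) = -6 + (Z - 52)*(82 + N) = -6 + (-52 + Z)*(82 + N))
22161 - O(79, -27) = 22161 - (-4270 - 52*79 + 82*(-27) + 79*(-27)) = 22161 - (-4270 - 4108 - 2214 - 2133) = 22161 - 1*(-12725) = 22161 + 12725 = 34886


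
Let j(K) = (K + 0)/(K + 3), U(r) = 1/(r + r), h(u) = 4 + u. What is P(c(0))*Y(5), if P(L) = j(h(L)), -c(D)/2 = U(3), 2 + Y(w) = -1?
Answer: -33/20 ≈ -1.6500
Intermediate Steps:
Y(w) = -3 (Y(w) = -2 - 1 = -3)
U(r) = 1/(2*r)
j(K) = K/(3 + K)
c(D) = -⅓ (c(D) = -1/3 = -2*⅙ = -⅓)
P(L) = (4 + L)/(7 + L) (P(L) = (4 + L)/(3 + (4 + L)) = (4 + L)/(7 + L))
P(c(0))*Y(5) = ((4 - ⅓)/(7 - ⅓))*(-3) = ((11/3)/(20/3))*(-3) = ((3/20)*(11/3))*(-3) = (11/20)*(-3) = -33/20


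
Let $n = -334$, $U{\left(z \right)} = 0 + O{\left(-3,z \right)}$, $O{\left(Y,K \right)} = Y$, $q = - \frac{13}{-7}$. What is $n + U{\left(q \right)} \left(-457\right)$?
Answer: $1037$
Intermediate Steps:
$q = \frac{13}{7}$ ($q = \left(-13\right) \left(- \frac{1}{7}\right) = \frac{13}{7} \approx 1.8571$)
$U{\left(z \right)} = -3$ ($U{\left(z \right)} = 0 - 3 = -3$)
$n + U{\left(q \right)} \left(-457\right) = -334 - -1371 = -334 + 1371 = 1037$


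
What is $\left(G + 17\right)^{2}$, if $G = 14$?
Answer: $961$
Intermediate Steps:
$\left(G + 17\right)^{2} = \left(14 + 17\right)^{2} = 31^{2} = 961$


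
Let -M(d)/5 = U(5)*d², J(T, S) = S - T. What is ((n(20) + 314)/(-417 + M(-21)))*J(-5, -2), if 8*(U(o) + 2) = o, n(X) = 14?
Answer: 2624/6973 ≈ 0.37631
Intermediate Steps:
U(o) = -2 + o/8
M(d) = 55*d²/8 (M(d) = -5*(-2 + (⅛)*5)*d² = -5*(-2 + 5/8)*d² = -(-55)*d²/8 = 55*d²/8)
((n(20) + 314)/(-417 + M(-21)))*J(-5, -2) = ((14 + 314)/(-417 + (55/8)*(-21)²))*(-2 - 1*(-5)) = (328/(-417 + (55/8)*441))*(-2 + 5) = (328/(-417 + 24255/8))*3 = (328/(20919/8))*3 = (328*(8/20919))*3 = (2624/20919)*3 = 2624/6973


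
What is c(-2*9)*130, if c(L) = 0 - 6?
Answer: -780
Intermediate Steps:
c(L) = -6
c(-2*9)*130 = -6*130 = -780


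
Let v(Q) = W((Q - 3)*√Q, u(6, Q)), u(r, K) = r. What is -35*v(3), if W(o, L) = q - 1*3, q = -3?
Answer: 210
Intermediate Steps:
W(o, L) = -6 (W(o, L) = -3 - 1*3 = -3 - 3 = -6)
v(Q) = -6
-35*v(3) = -35*(-6) = 210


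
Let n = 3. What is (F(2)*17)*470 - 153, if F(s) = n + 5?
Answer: 63767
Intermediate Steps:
F(s) = 8 (F(s) = 3 + 5 = 8)
(F(2)*17)*470 - 153 = (8*17)*470 - 153 = 136*470 - 153 = 63920 - 153 = 63767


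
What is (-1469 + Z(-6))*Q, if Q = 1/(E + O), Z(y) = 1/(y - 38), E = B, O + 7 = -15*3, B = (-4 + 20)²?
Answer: -64637/8976 ≈ -7.2011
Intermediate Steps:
B = 256 (B = 16² = 256)
O = -52 (O = -7 - 15*3 = -7 - 45 = -52)
E = 256
Z(y) = 1/(-38 + y)
Q = 1/204 (Q = 1/(256 - 52) = 1/204 ≈ 0.0049020)
(-1469 + Z(-6))*Q = (-1469 + 1/(-38 - 6))*(1/204) = (-1469 + 1/(-44))*(1/204) = (-1469 - 1/44)*(1/204) = -64637/44*1/204 = -64637/8976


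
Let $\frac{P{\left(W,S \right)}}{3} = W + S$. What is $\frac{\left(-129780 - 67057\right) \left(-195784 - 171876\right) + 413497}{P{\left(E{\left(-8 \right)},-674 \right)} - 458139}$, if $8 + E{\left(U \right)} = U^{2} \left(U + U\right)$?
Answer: $- \frac{72369504917}{463257} \approx -1.5622 \cdot 10^{5}$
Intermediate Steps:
$E{\left(U \right)} = -8 + 2 U^{3}$ ($E{\left(U \right)} = -8 + U^{2} \left(U + U\right) = -8 + U^{2} \cdot 2 U = -8 + 2 U^{3}$)
$P{\left(W,S \right)} = 3 S + 3 W$ ($P{\left(W,S \right)} = 3 \left(W + S\right) = 3 \left(S + W\right) = 3 S + 3 W$)
$\frac{\left(-129780 - 67057\right) \left(-195784 - 171876\right) + 413497}{P{\left(E{\left(-8 \right)},-674 \right)} - 458139} = \frac{\left(-129780 - 67057\right) \left(-195784 - 171876\right) + 413497}{\left(3 \left(-674\right) + 3 \left(-8 + 2 \left(-8\right)^{3}\right)\right) - 458139} = \frac{\left(-196837\right) \left(-367660\right) + 413497}{\left(-2022 + 3 \left(-8 + 2 \left(-512\right)\right)\right) - 458139} = \frac{72369091420 + 413497}{\left(-2022 + 3 \left(-8 - 1024\right)\right) - 458139} = \frac{72369504917}{\left(-2022 + 3 \left(-1032\right)\right) - 458139} = \frac{72369504917}{\left(-2022 - 3096\right) - 458139} = \frac{72369504917}{-5118 - 458139} = \frac{72369504917}{-463257} = 72369504917 \left(- \frac{1}{463257}\right) = - \frac{72369504917}{463257}$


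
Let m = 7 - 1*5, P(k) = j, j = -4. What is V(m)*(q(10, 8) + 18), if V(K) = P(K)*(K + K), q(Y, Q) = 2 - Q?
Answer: -192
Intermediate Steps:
P(k) = -4
m = 2 (m = 7 - 5 = 2)
V(K) = -8*K (V(K) = -4*(K + K) = -8*K)
V(m)*(q(10, 8) + 18) = (-8*2)*((2 - 1*8) + 18) = -16*((2 - 8) + 18) = -16*(-6 + 18) = -16*12 = -192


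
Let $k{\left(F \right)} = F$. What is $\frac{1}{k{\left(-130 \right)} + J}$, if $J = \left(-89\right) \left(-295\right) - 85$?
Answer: $\frac{1}{26040} \approx 3.8402 \cdot 10^{-5}$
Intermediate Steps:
$J = 26170$ ($J = 26255 - 85 = 26170$)
$\frac{1}{k{\left(-130 \right)} + J} = \frac{1}{-130 + 26170} = \frac{1}{26040}$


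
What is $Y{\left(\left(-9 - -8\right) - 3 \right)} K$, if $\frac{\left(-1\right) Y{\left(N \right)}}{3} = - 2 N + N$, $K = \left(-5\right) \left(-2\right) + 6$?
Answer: $-192$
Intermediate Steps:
$K = 16$ ($K = 10 + 6 = 16$)
$Y{\left(N \right)} = 3 N$ ($Y{\left(N \right)} = - 3 \left(- 2 N + N\right) = - 3 \left(- N\right) = 3 N$)
$Y{\left(\left(-9 - -8\right) - 3 \right)} K = 3 \left(\left(-9 - -8\right) - 3\right) 16 = 3 \left(\left(-9 + 8\right) - 3\right) 16 = 3 \left(-1 - 3\right) 16 = 3 \left(-4\right) 16 = \left(-12\right) 16 = -192$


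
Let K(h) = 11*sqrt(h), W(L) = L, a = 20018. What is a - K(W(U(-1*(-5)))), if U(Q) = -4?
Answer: 20018 - 22*I ≈ 20018.0 - 22.0*I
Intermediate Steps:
a - K(W(U(-1*(-5)))) = 20018 - 11*sqrt(-4) = 20018 - 11*2*I = 20018 - 22*I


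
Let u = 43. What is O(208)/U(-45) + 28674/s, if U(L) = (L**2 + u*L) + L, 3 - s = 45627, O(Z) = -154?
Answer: -1386071/342180 ≈ -4.0507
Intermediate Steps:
s = -45624 (s = 3 - 1*45627 = 3 - 45627 = -45624)
U(L) = L**2 + 44*L (U(L) = (L**2 + 43*L) + L = L**2 + 44*L)
O(208)/U(-45) + 28674/s = -154*(-1/(45*(44 - 45))) + 28674/(-45624) = -154/((-45*(-1))) + 28674*(-1/45624) = -154/45 - 4779/7604 = -1386071/342180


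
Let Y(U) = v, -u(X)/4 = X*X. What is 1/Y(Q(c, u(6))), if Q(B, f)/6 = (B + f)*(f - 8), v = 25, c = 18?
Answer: 1/25 ≈ 0.040000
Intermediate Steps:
u(X) = -4*X² (u(X) = -4*X*X = -4*X²)
Q(B, f) = 6*(-8 + f)*(B + f) (Q(B, f) = 6*((B + f)*(f - 8)) = 6*((B + f)*(-8 + f)) = 6*((-8 + f)*(B + f)) = 6*(-8 + f)*(B + f))
Y(U) = 25
1/Y(Q(c, u(6))) = 1/25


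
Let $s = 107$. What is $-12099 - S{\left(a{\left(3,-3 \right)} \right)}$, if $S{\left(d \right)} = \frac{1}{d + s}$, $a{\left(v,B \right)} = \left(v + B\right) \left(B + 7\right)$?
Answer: $- \frac{1294594}{107} \approx -12099.0$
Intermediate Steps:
$a{\left(v,B \right)} = \left(7 + B\right) \left(B + v\right)$ ($a{\left(v,B \right)} = \left(B + v\right) \left(7 + B\right) = \left(7 + B\right) \left(B + v\right)$)
$S{\left(d \right)} = \frac{1}{107 + d}$ ($S{\left(d \right)} = \frac{1}{d + 107} = \frac{1}{107 + d}$)
$-12099 - S{\left(a{\left(3,-3 \right)} \right)} = -12099 - \frac{1}{107 + \left(\left(-3\right)^{2} + 7 \left(-3\right) + 7 \cdot 3 - 9\right)} = -12099 - \frac{1}{107 + \left(9 - 21 + 21 - 9\right)} = -12099 - \frac{1}{107 + 0} = -12099 - \frac{1}{107} = - \frac{1294594}{107}$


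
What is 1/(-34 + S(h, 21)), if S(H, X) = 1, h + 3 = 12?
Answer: -1/33 ≈ -0.030303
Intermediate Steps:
h = 9 (h = -3 + 12 = 9)
1/(-34 + S(h, 21)) = 1/(-34 + 1) = 1/(-33) = -1/33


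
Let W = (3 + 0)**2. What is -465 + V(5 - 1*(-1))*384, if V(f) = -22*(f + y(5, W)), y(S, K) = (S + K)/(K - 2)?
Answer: -68049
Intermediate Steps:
W = 9 (W = 3**2 = 9)
y(S, K) = (K + S)/(-2 + K)
V(f) = -44 - 22*f (V(f) = -22*(f + (9 + 5)/(-2 + 9)) = -22*(f + 14/7) = -22*(f + (1/7)*14) = -22*(f + 2) = -22*(2 + f) = -44 - 22*f)
-465 + V(5 - 1*(-1))*384 = -465 + (-44 - 22*(5 - 1*(-1)))*384 = -465 + (-44 - 22*(5 + 1))*384 = -465 + (-44 - 22*6)*384 = -465 + (-44 - 132)*384 = -465 - 176*384 = -465 - 67584 = -68049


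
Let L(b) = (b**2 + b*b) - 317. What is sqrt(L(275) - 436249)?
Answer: 2*I*sqrt(71329) ≈ 534.15*I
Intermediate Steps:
L(b) = -317 + 2*b**2 (L(b) = (b**2 + b**2) - 317 = 2*b**2 - 317 = -317 + 2*b**2)
sqrt(L(275) - 436249) = sqrt((-317 + 2*275**2) - 436249) = sqrt((-317 + 2*75625) - 436249) = sqrt((-317 + 151250) - 436249) = sqrt(150933 - 436249) = sqrt(-285316) = 2*I*sqrt(71329)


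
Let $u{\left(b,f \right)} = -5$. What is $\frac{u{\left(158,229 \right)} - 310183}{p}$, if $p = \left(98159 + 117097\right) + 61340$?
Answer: $- \frac{77547}{69149} \approx -1.1214$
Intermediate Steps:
$p = 276596$ ($p = 215256 + 61340 = 276596$)
$\frac{u{\left(158,229 \right)} - 310183}{p} = \frac{-5 - 310183}{276596} = \left(-310188\right) \frac{1}{276596} = - \frac{77547}{69149}$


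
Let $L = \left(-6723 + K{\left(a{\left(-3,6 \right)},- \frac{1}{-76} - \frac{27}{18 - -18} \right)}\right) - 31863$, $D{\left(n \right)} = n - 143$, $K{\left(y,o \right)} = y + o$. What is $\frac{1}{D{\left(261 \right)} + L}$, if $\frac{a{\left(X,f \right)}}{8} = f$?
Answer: $- \frac{19}{729994} \approx -2.6028 \cdot 10^{-5}$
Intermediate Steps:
$a{\left(X,f \right)} = 8 f$
$K{\left(y,o \right)} = o + y$
$D{\left(n \right)} = -143 + n$
$L = - \frac{732236}{19}$ ($L = \left(-6723 + \left(\left(- \frac{1}{-76} - \frac{27}{18 - -18}\right) + 8 \cdot 6\right)\right) - 31863 = \left(-6723 + \left(\left(\left(-1\right) \left(- \frac{1}{76}\right) - \frac{27}{18 + 18}\right) + 48\right)\right) - 31863 = \left(-6723 + \left(\left(\frac{1}{76} - \frac{27}{36}\right) + 48\right)\right) - 31863 = \left(-6723 + \left(\left(\frac{1}{76} - \frac{3}{4}\right) + 48\right)\right) - 31863 = \left(-6723 + \left(- \frac{14}{19} + 48\right)\right) - 31863 = \left(-6723 + \frac{898}{19}\right) - 31863 = - \frac{126839}{19} - 31863 = - \frac{732236}{19} \approx -38539.0$)
$\frac{1}{D{\left(261 \right)} + L} = \frac{1}{\left(-143 + 261\right) - \frac{732236}{19}} = \frac{1}{118 - \frac{732236}{19}} = \frac{1}{- \frac{729994}{19}} = - \frac{19}{729994}$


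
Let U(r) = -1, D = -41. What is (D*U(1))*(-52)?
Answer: -2132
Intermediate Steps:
(D*U(1))*(-52) = -41*(-1)*(-52) = 41*(-52) = -2132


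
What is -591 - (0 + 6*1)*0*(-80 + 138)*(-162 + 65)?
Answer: -591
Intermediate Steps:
-591 - (0 + 6*1)*0*(-80 + 138)*(-162 + 65) = -591 - (0 + 6)*0*58*(-97) = -591 - 6*0*(-5626) = -591 - 0*(-5626) = -591 - 1*0 = -591 + 0 = -591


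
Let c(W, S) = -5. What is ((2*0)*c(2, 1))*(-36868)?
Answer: 0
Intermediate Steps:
((2*0)*c(2, 1))*(-36868) = ((2*0)*(-5))*(-36868) = (0*(-5))*(-36868) = 0*(-36868) = 0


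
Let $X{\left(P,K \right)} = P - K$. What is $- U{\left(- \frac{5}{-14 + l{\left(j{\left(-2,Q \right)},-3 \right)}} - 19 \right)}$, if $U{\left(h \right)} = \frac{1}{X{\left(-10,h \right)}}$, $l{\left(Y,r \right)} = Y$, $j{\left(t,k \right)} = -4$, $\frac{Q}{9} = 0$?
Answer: $- \frac{18}{157} \approx -0.11465$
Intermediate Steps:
$Q = 0$ ($Q = 9 \cdot 0 = 0$)
$U{\left(h \right)} = \frac{1}{-10 - h}$
$- U{\left(- \frac{5}{-14 + l{\left(j{\left(-2,Q \right)},-3 \right)}} - 19 \right)} = - \frac{-1}{10 - \left(19 + \frac{5}{-14 - 4}\right)} = - \frac{-1}{10 - \left(19 + \frac{5}{-18}\right)} = - \frac{-1}{10 - \frac{337}{18}} = - \frac{-1}{- \frac{157}{18}} = - \frac{\left(-1\right) \left(-18\right)}{157} = \left(-1\right) \frac{18}{157} = - \frac{18}{157}$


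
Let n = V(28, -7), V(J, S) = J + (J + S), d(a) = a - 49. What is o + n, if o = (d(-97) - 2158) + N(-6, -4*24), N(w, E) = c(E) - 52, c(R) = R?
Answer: -2403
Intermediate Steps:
d(a) = -49 + a
N(w, E) = -52 + E (N(w, E) = E - 52 = -52 + E)
V(J, S) = S + 2*J
n = 49 (n = -7 + 2*28 = -7 + 56 = 49)
o = -2452 (o = ((-49 - 97) - 2158) + (-52 - 4*24) = (-146 - 2158) + (-52 - 96) = -2304 - 148 = -2452)
o + n = -2452 + 49 = -2403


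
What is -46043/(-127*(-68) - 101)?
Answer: -46043/8535 ≈ -5.3946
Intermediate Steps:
-46043/(-127*(-68) - 101) = -46043/(8636 - 101) = -46043/8535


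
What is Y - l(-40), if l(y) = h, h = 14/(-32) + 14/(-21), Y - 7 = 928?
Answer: 44933/48 ≈ 936.10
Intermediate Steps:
Y = 935 (Y = 7 + 928 = 935)
h = -53/48 (h = 14*(-1/32) + 14*(-1/21) = -7/16 - 2/3 = -53/48 ≈ -1.1042)
l(y) = -53/48
Y - l(-40) = 935 - 1*(-53/48) = 935 + 53/48 = 44933/48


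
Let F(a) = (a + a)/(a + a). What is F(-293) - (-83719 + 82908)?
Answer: 812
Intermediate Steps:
F(a) = 1 (F(a) = (2*a)/((2*a)) = (2*a)*(1/(2*a)) = 1)
F(-293) - (-83719 + 82908) = 1 - (-83719 + 82908) = 1 - 1*(-811) = 1 + 811 = 812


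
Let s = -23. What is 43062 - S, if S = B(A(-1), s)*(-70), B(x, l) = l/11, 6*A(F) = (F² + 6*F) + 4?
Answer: 472072/11 ≈ 42916.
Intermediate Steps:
A(F) = ⅔ + F + F²/6 (A(F) = ((F² + 6*F) + 4)/6 = (4 + F² + 6*F)/6 = ⅔ + F + F²/6)
B(x, l) = l/11 (B(x, l) = l*(1/11) = l/11)
S = 1610/11 (S = ((1/11)*(-23))*(-70) = -23/11*(-70) = 1610/11 ≈ 146.36)
43062 - S = 43062 - 1*1610/11 = 43062 - 1610/11 = 472072/11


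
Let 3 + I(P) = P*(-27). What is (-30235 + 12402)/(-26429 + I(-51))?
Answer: 17833/25055 ≈ 0.71175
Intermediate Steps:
I(P) = -3 - 27*P (I(P) = -3 + P*(-27) = -3 - 27*P)
(-30235 + 12402)/(-26429 + I(-51)) = (-30235 + 12402)/(-26429 + (-3 - 27*(-51))) = -17833/(-26429 + (-3 + 1377)) = -17833/(-26429 + 1374) = -17833/(-25055) = -17833*(-1/25055) = 17833/25055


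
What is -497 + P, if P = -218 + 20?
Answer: -695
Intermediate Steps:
P = -198
-497 + P = -497 - 198 = -695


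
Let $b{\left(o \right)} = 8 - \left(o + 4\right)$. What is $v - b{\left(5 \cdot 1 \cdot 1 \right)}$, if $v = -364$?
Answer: $-363$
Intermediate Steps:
$b{\left(o \right)} = 4 - o$ ($b{\left(o \right)} = 8 - \left(4 + o\right) = 4 - o$)
$v - b{\left(5 \cdot 1 \cdot 1 \right)} = -364 - \left(4 - 5 \cdot 1 \cdot 1\right) = -364 - \left(4 - 5 \cdot 1\right) = -364 - \left(4 - 5\right) = -364 - -1 = -364 + 1 = -363$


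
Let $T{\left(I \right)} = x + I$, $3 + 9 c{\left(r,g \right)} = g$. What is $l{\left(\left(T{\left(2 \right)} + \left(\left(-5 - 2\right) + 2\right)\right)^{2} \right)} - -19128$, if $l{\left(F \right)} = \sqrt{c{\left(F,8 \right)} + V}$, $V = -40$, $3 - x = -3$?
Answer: $19128 + \frac{i \sqrt{355}}{3} \approx 19128.0 + 6.2805 i$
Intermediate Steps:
$c{\left(r,g \right)} = - \frac{1}{3} + \frac{g}{9}$
$x = 6$ ($x = 3 - -3 = 3 + 3 = 6$)
$T{\left(I \right)} = 6 + I$
$l{\left(F \right)} = \frac{i \sqrt{355}}{3}$ ($l{\left(F \right)} = \sqrt{\left(- \frac{1}{3} + \frac{1}{9} \cdot 8\right) - 40} = \sqrt{\left(- \frac{1}{3} + \frac{8}{9}\right) - 40} = \sqrt{\frac{5}{9} - 40} = \sqrt{- \frac{355}{9}} = \frac{i \sqrt{355}}{3}$)
$l{\left(\left(T{\left(2 \right)} + \left(\left(-5 - 2\right) + 2\right)\right)^{2} \right)} - -19128 = \frac{i \sqrt{355}}{3} - -19128 = \frac{i \sqrt{355}}{3} + 19128 = 19128 + \frac{i \sqrt{355}}{3}$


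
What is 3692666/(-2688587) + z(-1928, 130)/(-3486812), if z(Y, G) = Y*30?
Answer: -3180031062178/2343649353661 ≈ -1.3569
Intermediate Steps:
z(Y, G) = 30*Y
3692666/(-2688587) + z(-1928, 130)/(-3486812) = 3692666/(-2688587) + (30*(-1928))/(-3486812) = 3692666*(-1/2688587) - 57840*(-1/3486812) = -3692666/2688587 + 14460/871703 = -3180031062178/2343649353661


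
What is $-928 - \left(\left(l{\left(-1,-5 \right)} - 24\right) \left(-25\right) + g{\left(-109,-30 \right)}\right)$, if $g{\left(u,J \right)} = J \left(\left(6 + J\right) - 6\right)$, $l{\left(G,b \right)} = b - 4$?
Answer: $-2653$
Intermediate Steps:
$l{\left(G,b \right)} = -4 + b$
$g{\left(u,J \right)} = J^{2}$ ($g{\left(u,J \right)} = J J = J^{2}$)
$-928 - \left(\left(l{\left(-1,-5 \right)} - 24\right) \left(-25\right) + g{\left(-109,-30 \right)}\right) = -928 - \left(\left(\left(-4 - 5\right) - 24\right) \left(-25\right) + \left(-30\right)^{2}\right) = -928 - \left(\left(-9 - 24\right) \left(-25\right) + 900\right) = -928 - \left(\left(-33\right) \left(-25\right) + 900\right) = -928 - \left(825 + 900\right) = -928 - 1725 = -2653$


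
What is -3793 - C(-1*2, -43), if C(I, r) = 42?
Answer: -3835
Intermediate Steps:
-3793 - C(-1*2, -43) = -3793 - 1*42 = -3793 - 42 = -3835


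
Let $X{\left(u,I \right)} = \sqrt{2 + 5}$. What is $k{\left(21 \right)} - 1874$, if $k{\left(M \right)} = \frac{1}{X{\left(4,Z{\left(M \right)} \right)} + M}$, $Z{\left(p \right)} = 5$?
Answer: $- \frac{116185}{62} - \frac{\sqrt{7}}{434} \approx -1874.0$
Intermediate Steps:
$X{\left(u,I \right)} = \sqrt{7}$
$k{\left(M \right)} = \frac{1}{M + \sqrt{7}}$ ($k{\left(M \right)} = \frac{1}{\sqrt{7} + M} = \frac{1}{M + \sqrt{7}}$)
$k{\left(21 \right)} - 1874 = \frac{1}{21 + \sqrt{7}} - 1874 = -1874 + \frac{1}{21 + \sqrt{7}}$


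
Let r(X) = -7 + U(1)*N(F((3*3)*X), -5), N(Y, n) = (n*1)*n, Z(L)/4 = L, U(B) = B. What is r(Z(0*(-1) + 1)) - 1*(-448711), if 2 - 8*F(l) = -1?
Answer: 448729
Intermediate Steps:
F(l) = 3/8 (F(l) = ¼ - ⅛*(-1) = ¼ + ⅛ = 3/8)
Z(L) = 4*L
N(Y, n) = n² (N(Y, n) = n*n = n²)
r(X) = 18 (r(X) = -7 + 1*(-5)² = -7 + 1*25 = -7 + 25 = 18)
r(Z(0*(-1) + 1)) - 1*(-448711) = 18 - 1*(-448711) = 18 + 448711 = 448729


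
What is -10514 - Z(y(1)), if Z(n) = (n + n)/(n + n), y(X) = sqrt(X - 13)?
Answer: -10515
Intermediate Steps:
y(X) = sqrt(-13 + X)
Z(n) = 1 (Z(n) = (2*n)/((2*n)) = (2*n)*(1/(2*n)) = 1)
-10514 - Z(y(1)) = -10514 - 1*1 = -10514 - 1 = -10515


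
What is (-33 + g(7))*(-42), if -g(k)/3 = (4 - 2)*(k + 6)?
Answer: 4662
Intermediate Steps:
g(k) = -36 - 6*k (g(k) = -3*(4 - 2)*(k + 6) = -6*(6 + k) = -3*(12 + 2*k) = -36 - 6*k)
(-33 + g(7))*(-42) = (-33 + (-36 - 6*7))*(-42) = (-33 + (-36 - 42))*(-42) = (-33 - 78)*(-42) = -111*(-42) = 4662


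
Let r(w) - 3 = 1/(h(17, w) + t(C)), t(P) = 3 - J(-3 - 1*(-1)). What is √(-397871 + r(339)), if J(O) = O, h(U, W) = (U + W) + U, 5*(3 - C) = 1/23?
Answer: I*√6316552326/126 ≈ 630.77*I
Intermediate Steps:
C = 344/115 (C = 3 - ⅕/23 = 3 - ⅕*1/23 = 3 - 1/115 = 344/115 ≈ 2.9913)
h(U, W) = W + 2*U
t(P) = 5 (t(P) = 3 - (-3 - 1*(-1)) = 3 - (-3 + 1) = 3 - 1*(-2) = 3 + 2 = 5)
r(w) = 3 + 1/(39 + w) (r(w) = 3 + 1/((w + 2*17) + 5) = 3 + 1/((w + 34) + 5) = 3 + 1/((34 + w) + 5) = 3 + 1/(39 + w))
√(-397871 + r(339)) = √(-397871 + (118 + 3*339)/(39 + 339)) = √(-397871 + (118 + 1017)/378) = √(-397871 + (1/378)*1135) = √(-397871 + 1135/378) = √(-150394103/378) = I*√6316552326/126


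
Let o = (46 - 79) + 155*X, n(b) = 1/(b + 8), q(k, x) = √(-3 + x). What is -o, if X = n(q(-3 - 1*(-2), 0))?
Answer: 971/67 + 155*I*√3/67 ≈ 14.493 + 4.007*I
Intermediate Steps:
n(b) = 1/(8 + b)
X = 1/(8 + I*√3) (X = 1/(8 + √(-3 + 0)) = 1/(8 + √(-3)) = 1/(8 + I*√3) ≈ 0.1194 - 0.025851*I)
o = -971/67 - 155*I*√3/67 (o = (46 - 79) + 155*(8/67 - I*√3/67) = -33 + (1240/67 - 155*I*√3/67) = -971/67 - 155*I*√3/67 ≈ -14.493 - 4.007*I)
-o = -(-33*√3 + 109*I)/(√3 - 8*I)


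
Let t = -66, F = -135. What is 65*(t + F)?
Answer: -13065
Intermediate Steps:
65*(t + F) = 65*(-66 - 135) = 65*(-201) = -13065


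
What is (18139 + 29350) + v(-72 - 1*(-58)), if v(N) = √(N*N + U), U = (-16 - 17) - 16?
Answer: 47489 + 7*√3 ≈ 47501.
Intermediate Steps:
U = -49 (U = -33 - 16 = -49)
v(N) = √(-49 + N²) (v(N) = √(N*N - 49) = √(N² - 49) = √(-49 + N²))
(18139 + 29350) + v(-72 - 1*(-58)) = (18139 + 29350) + √(-49 + (-72 - 1*(-58))²) = 47489 + √(-49 + (-72 + 58)²) = 47489 + √(-49 + (-14)²) = 47489 + √(-49 + 196) = 47489 + √147 = 47489 + 7*√3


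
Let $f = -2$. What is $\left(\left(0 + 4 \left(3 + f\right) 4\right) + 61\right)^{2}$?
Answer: $5929$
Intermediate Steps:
$\left(\left(0 + 4 \left(3 + f\right) 4\right) + 61\right)^{2} = \left(\left(0 + 4 \left(3 - 2\right) 4\right) + 61\right)^{2} = \left(\left(0 + 4 \cdot 1 \cdot 4\right) + 61\right)^{2} = \left(\left(0 + 4 \cdot 4\right) + 61\right)^{2} = \left(\left(0 + 16\right) + 61\right)^{2} = \left(16 + 61\right)^{2} = 77^{2} = 5929$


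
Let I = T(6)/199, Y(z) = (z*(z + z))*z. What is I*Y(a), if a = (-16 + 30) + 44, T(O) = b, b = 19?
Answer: 7414256/199 ≈ 37258.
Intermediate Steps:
T(O) = 19
a = 58 (a = 14 + 44 = 58)
Y(z) = 2*z**3 (Y(z) = (z*(2*z))*z = (2*z**2)*z = 2*z**3)
I = 19/199 ≈ 0.095477
I*Y(a) = 19*(2*58**3)/199 = 19*(2*195112)/199 = (19/199)*390224 = 7414256/199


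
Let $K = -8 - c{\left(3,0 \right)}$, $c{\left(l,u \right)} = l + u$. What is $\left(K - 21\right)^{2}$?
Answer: $1024$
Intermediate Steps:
$K = -11$ ($K = -8 - \left(3 + 0\right) = -8 - 3 = -11$)
$\left(K - 21\right)^{2} = \left(-11 - 21\right)^{2} = \left(-32\right)^{2} = 1024$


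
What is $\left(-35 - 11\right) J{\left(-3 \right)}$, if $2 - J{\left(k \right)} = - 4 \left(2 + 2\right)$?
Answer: $-828$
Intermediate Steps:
$J{\left(k \right)} = 18$ ($J{\left(k \right)} = 2 - - 4 \left(2 + 2\right) = 2 - \left(-4\right) 4 = 2 - -16 = 2 + 16 = 18$)
$\left(-35 - 11\right) J{\left(-3 \right)} = \left(-35 - 11\right) 18 = \left(-46\right) 18 = -828$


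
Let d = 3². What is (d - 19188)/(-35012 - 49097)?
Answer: 19179/84109 ≈ 0.22803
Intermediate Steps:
d = 9
(d - 19188)/(-35012 - 49097) = (9 - 19188)/(-35012 - 49097) = -19179/(-84109) = -19179*(-1/84109) = 19179/84109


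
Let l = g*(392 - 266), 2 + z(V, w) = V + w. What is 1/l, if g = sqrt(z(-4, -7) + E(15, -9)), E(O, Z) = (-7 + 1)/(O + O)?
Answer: -I*sqrt(330)/8316 ≈ -0.0021845*I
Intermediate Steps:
z(V, w) = -2 + V + w (z(V, w) = -2 + (V + w) = -2 + V + w)
E(O, Z) = -3/O (E(O, Z) = -6*1/(2*O) = -3/O)
g = I*sqrt(330)/5 (g = sqrt((-2 - 4 - 7) - 3/15) = sqrt(-13 - 3*1/15) = sqrt(-13 - 1/5) = sqrt(-66/5) = I*sqrt(330)/5 ≈ 3.6332*I)
l = 126*I*sqrt(330)/5 (l = (I*sqrt(330)/5)*(392 - 266) = (I*sqrt(330)/5)*126 = 126*I*sqrt(330)/5 ≈ 457.78*I)
1/l = 1/(126*I*sqrt(330)/5) = -I*sqrt(330)/8316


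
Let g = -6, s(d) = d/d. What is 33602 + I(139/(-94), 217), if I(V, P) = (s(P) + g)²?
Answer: 33627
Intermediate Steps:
s(d) = 1
I(V, P) = 25 (I(V, P) = (1 - 6)² = (-5)² = 25)
33602 + I(139/(-94), 217) = 33602 + 25 = 33627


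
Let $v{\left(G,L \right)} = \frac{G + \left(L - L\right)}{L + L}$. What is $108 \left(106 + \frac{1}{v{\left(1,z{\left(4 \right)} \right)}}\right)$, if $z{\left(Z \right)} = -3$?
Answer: $10800$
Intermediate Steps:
$v{\left(G,L \right)} = \frac{G}{2 L}$ ($v{\left(G,L \right)} = \frac{G + 0}{2 L} = G \frac{1}{2 L} = \frac{G}{2 L}$)
$108 \left(106 + \frac{1}{v{\left(1,z{\left(4 \right)} \right)}}\right) = 108 \left(106 + \frac{1}{\frac{1}{2} \cdot 1 \frac{1}{-3}}\right) = 108 \left(106 + \frac{1}{\frac{1}{2} \cdot 1 \left(- \frac{1}{3}\right)}\right) = 108 \left(106 + \frac{1}{- \frac{1}{6}}\right) = 108 \left(106 - 6\right) = 108 \cdot 100 = 10800$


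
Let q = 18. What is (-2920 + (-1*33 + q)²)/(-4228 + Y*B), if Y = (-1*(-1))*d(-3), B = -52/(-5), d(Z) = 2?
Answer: 13475/21036 ≈ 0.64057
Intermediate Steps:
B = 52/5 (B = -52*(-⅕) = 52/5 ≈ 10.400)
Y = 2 (Y = -1*(-1)*2 = 1*2 = 2)
(-2920 + (-1*33 + q)²)/(-4228 + Y*B) = (-2920 + (-1*33 + 18)²)/(-4228 + 2*(52/5)) = (-2920 + (-33 + 18)²)/(-4228 + 104/5) = (-2920 + (-15)²)/(-21036/5) = (-2920 + 225)*(-5/21036) = -2695*(-5/21036) = 13475/21036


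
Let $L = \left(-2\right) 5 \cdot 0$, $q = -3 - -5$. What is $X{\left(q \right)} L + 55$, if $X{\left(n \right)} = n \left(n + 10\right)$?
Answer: $55$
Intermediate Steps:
$q = 2$ ($q = -3 + 5 = 2$)
$L = 0$ ($L = \left(-10\right) 0 = 0$)
$X{\left(n \right)} = n \left(10 + n\right)$
$X{\left(q \right)} L + 55 = 2 \left(10 + 2\right) 0 + 55 = 2 \cdot 12 \cdot 0 + 55 = 24 \cdot 0 + 55 = 0 + 55 = 55$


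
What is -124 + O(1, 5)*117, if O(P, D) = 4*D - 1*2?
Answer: 1982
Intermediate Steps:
O(P, D) = -2 + 4*D (O(P, D) = 4*D - 2 = -2 + 4*D)
-124 + O(1, 5)*117 = -124 + (-2 + 4*5)*117 = -124 + (-2 + 20)*117 = -124 + 18*117 = -124 + 2106 = 1982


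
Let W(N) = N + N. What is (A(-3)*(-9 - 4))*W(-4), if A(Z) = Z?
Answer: -312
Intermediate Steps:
W(N) = 2*N
(A(-3)*(-9 - 4))*W(-4) = (-3*(-9 - 4))*(2*(-4)) = -3*(-13)*(-8) = 39*(-8) = -312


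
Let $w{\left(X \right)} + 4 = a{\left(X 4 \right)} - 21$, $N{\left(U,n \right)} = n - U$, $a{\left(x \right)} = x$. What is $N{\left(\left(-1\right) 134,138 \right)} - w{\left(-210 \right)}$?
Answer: $1137$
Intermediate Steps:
$w{\left(X \right)} = -25 + 4 X$ ($w{\left(X \right)} = -4 + \left(X 4 - 21\right) = -4 + \left(4 X - 21\right) = -4 + \left(-21 + 4 X\right) = -25 + 4 X$)
$N{\left(\left(-1\right) 134,138 \right)} - w{\left(-210 \right)} = \left(138 - \left(-1\right) 134\right) - \left(-25 + 4 \left(-210\right)\right) = \left(138 - -134\right) - \left(-25 - 840\right) = \left(138 + 134\right) - -865 = 272 + 865 = 1137$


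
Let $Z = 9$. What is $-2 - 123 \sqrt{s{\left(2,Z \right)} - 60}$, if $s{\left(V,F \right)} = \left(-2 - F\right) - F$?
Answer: $-2 - 492 i \sqrt{5} \approx -2.0 - 1100.1 i$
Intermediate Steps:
$s{\left(V,F \right)} = -2 - 2 F$
$-2 - 123 \sqrt{s{\left(2,Z \right)} - 60} = -2 - 123 \sqrt{\left(-2 - 18\right) - 60} = -2 - 123 \sqrt{-20 - 60} = -2 - 123 \sqrt{-80} = -2 - 123 \cdot 4 i \sqrt{5} = -2 - 492 i \sqrt{5}$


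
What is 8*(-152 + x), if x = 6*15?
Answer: -496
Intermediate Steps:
x = 90
8*(-152 + x) = 8*(-152 + 90) = 8*(-62) = -496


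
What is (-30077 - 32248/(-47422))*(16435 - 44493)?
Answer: 20009271542134/23711 ≈ 8.4388e+8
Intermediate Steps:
(-30077 - 32248/(-47422))*(16435 - 44493) = (-30077 - 32248*(-1/47422))*(-28058) = (-30077 + 16124/23711)*(-28058) = -713139623/23711*(-28058) = 20009271542134/23711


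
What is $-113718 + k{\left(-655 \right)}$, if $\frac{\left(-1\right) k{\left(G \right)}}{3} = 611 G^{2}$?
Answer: $-786516543$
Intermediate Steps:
$k{\left(G \right)} = - 1833 G^{2}$ ($k{\left(G \right)} = - 3 \cdot 611 G^{2} = - 1833 G^{2}$)
$-113718 + k{\left(-655 \right)} = -113718 - 1833 \left(-655\right)^{2} = -113718 - 786402825 = -786516543$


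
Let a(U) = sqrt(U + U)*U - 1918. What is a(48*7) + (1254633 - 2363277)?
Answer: -1110562 + 1344*sqrt(42) ≈ -1.1019e+6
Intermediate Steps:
a(U) = -1918 + sqrt(2)*U**(3/2) (a(U) = sqrt(2*U)*U - 1918 = (sqrt(2)*sqrt(U))*U - 1918 = sqrt(2)*U**(3/2) - 1918 = -1918 + sqrt(2)*U**(3/2))
a(48*7) + (1254633 - 2363277) = (-1918 + sqrt(2)*(48*7)**(3/2)) + (1254633 - 2363277) = (-1918 + sqrt(2)*336**(3/2)) - 1108644 = (-1918 + sqrt(2)*(1344*sqrt(21))) - 1108644 = (-1918 + 1344*sqrt(42)) - 1108644 = -1110562 + 1344*sqrt(42)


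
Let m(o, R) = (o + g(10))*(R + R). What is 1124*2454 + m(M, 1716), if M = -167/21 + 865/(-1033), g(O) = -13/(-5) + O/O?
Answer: 99082227416/36155 ≈ 2.7405e+6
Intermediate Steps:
g(O) = 18/5 (g(O) = -13*(-⅕) + 1 = 13/5 + 1 = 18/5)
M = -190676/21693 (M = -167*1/21 + 865*(-1/1033) = -167/21 - 865/1033 = -190676/21693 ≈ -8.7897)
m(o, R) = 2*R*(18/5 + o) (m(o, R) = (o + 18/5)*(R + R) = (18/5 + o)*(2*R) = 2*R*(18/5 + o))
1124*2454 + m(M, 1716) = 1124*2454 + (⅖)*1716*(18 + 5*(-190676/21693)) = 2758296 + (⅖)*1716*(18 - 953380/21693) = 2758296 + (⅖)*1716*(-562906/21693) = 2758296 - 643964464/36155 = 99082227416/36155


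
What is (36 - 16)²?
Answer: 400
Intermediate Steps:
(36 - 16)² = 20² = 400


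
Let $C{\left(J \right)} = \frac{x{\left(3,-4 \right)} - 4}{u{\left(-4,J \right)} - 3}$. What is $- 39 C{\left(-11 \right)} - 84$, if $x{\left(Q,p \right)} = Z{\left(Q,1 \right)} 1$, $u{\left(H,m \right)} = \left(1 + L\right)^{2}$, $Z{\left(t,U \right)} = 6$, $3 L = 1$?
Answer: $- \frac{222}{11} \approx -20.182$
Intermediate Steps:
$L = \frac{1}{3}$ ($L = \frac{1}{3} \cdot 1 = \frac{1}{3} \approx 0.33333$)
$u{\left(H,m \right)} = \frac{16}{9}$ ($u{\left(H,m \right)} = \left(1 + \frac{1}{3}\right)^{2} = \left(\frac{4}{3}\right)^{2} = \frac{16}{9}$)
$x{\left(Q,p \right)} = 6$ ($x{\left(Q,p \right)} = 6 \cdot 1 = 6$)
$C{\left(J \right)} = - \frac{18}{11}$ ($C{\left(J \right)} = \frac{6 - 4}{\frac{16}{9} - 3} = \frac{2}{- \frac{11}{9}} = 2 \left(- \frac{9}{11}\right) = - \frac{18}{11}$)
$- 39 C{\left(-11 \right)} - 84 = \left(-39\right) \left(- \frac{18}{11}\right) - 84 = \frac{702}{11} - 84 = - \frac{222}{11}$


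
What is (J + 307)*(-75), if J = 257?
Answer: -42300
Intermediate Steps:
(J + 307)*(-75) = (257 + 307)*(-75) = 564*(-75) = -42300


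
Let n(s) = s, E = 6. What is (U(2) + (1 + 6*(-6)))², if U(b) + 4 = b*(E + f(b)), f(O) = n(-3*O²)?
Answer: 2601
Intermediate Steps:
f(O) = -3*O²
U(b) = -4 + b*(6 - 3*b²)
(U(2) + (1 + 6*(-6)))² = ((-4 - 3*2³ + 6*2) + (1 + 6*(-6)))² = ((-4 - 3*8 + 12) + (1 - 36))² = ((-4 - 24 + 12) - 35)² = (-16 - 35)² = (-51)² = 2601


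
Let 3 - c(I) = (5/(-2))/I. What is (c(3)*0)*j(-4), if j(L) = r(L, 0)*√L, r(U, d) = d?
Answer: 0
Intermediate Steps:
c(I) = 3 + 5/(2*I) (c(I) = 3 - 5/(-2)/I = 3 - 5*(-½)/I = 3 - (-5)/(2*I) = 3 + 5/(2*I))
j(L) = 0 (j(L) = 0*√L = 0)
(c(3)*0)*j(-4) = ((3 + (5/2)/3)*0)*0 = ((3 + (5/2)*(⅓))*0)*0 = ((3 + ⅚)*0)*0 = ((23/6)*0)*0 = 0*0 = 0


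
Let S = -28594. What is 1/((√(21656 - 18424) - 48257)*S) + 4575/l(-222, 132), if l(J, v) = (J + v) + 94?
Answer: 152319691679915689/133175686714596 + 2*√202/33293921678649 ≈ 1143.8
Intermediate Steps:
l(J, v) = 94 + J + v
1/((√(21656 - 18424) - 48257)*S) + 4575/l(-222, 132) = 1/(√(21656 - 18424) - 48257*(-28594)) + 4575/(94 - 222 + 132) = -1/28594/(√3232 - 48257) + 4575/4 = -1/28594/(4*√202 - 48257) + 4575*(¼) = -1/28594/(-48257 + 4*√202) + 4575/4 = -1/(28594*(-48257 + 4*√202)) + 4575/4 = 4575/4 - 1/(28594*(-48257 + 4*√202))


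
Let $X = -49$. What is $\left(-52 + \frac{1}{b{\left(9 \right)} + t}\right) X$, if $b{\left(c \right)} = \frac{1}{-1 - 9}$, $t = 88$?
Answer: $\frac{2239202}{879} \approx 2547.4$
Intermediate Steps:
$b{\left(c \right)} = - \frac{1}{10}$ ($b{\left(c \right)} = \frac{1}{-10} = - \frac{1}{10}$)
$\left(-52 + \frac{1}{b{\left(9 \right)} + t}\right) X = \left(-52 + \frac{1}{- \frac{1}{10} + 88}\right) \left(-49\right) = \left(-52 + \frac{1}{\frac{879}{10}}\right) \left(-49\right) = \left(-52 + \frac{10}{879}\right) \left(-49\right) = \left(- \frac{45698}{879}\right) \left(-49\right) = \frac{2239202}{879}$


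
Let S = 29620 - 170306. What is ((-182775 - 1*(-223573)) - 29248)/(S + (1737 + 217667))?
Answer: 5775/39359 ≈ 0.14673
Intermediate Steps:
S = -140686
((-182775 - 1*(-223573)) - 29248)/(S + (1737 + 217667)) = ((-182775 - 1*(-223573)) - 29248)/(-140686 + (1737 + 217667)) = ((-182775 + 223573) - 29248)/(-140686 + 219404) = (40798 - 29248)/78718 = 11550*(1/78718) = 5775/39359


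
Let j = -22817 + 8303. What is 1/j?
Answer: -1/14514 ≈ -6.8899e-5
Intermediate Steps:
j = -14514
1/j = 1/(-14514) = -1/14514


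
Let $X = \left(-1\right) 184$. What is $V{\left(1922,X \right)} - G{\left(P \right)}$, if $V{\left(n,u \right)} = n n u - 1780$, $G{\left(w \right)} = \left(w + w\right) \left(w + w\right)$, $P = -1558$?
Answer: $-689422692$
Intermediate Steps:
$X = -184$
$G{\left(w \right)} = 4 w^{2}$ ($G{\left(w \right)} = 2 w 2 w = 4 w^{2}$)
$V{\left(n,u \right)} = -1780 + u n^{2}$ ($V{\left(n,u \right)} = n^{2} u - 1780 = u n^{2} - 1780 = -1780 + u n^{2}$)
$V{\left(1922,X \right)} - G{\left(P \right)} = \left(-1780 - 184 \cdot 1922^{2}\right) - 4 \left(-1558\right)^{2} = \left(-1780 - 679711456\right) - 4 \cdot 2427364 = \left(-1780 - 679711456\right) - 9709456 = -679713236 - 9709456 = -689422692$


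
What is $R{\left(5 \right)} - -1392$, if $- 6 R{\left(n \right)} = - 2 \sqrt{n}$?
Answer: $1392 + \frac{\sqrt{5}}{3} \approx 1392.7$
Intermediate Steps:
$R{\left(n \right)} = \frac{\sqrt{n}}{3}$ ($R{\left(n \right)} = - \frac{\left(-2\right) \sqrt{n}}{6} = \frac{\sqrt{n}}{3}$)
$R{\left(5 \right)} - -1392 = \frac{\sqrt{5}}{3} - -1392 = \frac{\sqrt{5}}{3} + 1392 = 1392 + \frac{\sqrt{5}}{3}$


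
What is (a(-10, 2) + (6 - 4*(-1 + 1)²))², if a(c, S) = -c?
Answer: 256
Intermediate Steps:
(a(-10, 2) + (6 - 4*(-1 + 1)²))² = (-1*(-10) + (6 - 4*(-1 + 1)²))² = (10 + (6 - 4*0²))² = (10 + (6 - 4*0))² = (10 + (6 + 0))² = (10 + 6)² = 16² = 256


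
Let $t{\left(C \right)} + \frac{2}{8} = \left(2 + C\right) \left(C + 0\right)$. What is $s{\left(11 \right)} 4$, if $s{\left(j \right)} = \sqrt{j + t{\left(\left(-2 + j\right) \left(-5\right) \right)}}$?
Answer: $2 \sqrt{7783} \approx 176.44$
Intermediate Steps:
$t{\left(C \right)} = - \frac{1}{4} + C \left(2 + C\right)$ ($t{\left(C \right)} = - \frac{1}{4} + \left(2 + C\right) \left(C + 0\right) = - \frac{1}{4} + \left(2 + C\right) C = - \frac{1}{4} + C \left(2 + C\right)$)
$s{\left(j \right)} = \sqrt{\frac{79}{4} + \left(10 - 5 j\right)^{2} - 9 j}$ ($s{\left(j \right)} = \sqrt{j + \left(- \frac{1}{4} + \left(\left(-2 + j\right) \left(-5\right)\right)^{2} + 2 \left(-2 + j\right) \left(-5\right)\right)} = \sqrt{j + \left(- \frac{1}{4} + \left(10 - 5 j\right)^{2} + 2 \left(10 - 5 j\right)\right)} = \sqrt{j - \left(- \frac{79}{4} - \left(10 - 5 j\right)^{2} + 10 j\right)} = \sqrt{j + \left(\frac{79}{4} + \left(10 - 5 j\right)^{2} - 10 j\right)} = \sqrt{\frac{79}{4} + \left(10 - 5 j\right)^{2} - 9 j}$)
$s{\left(11 \right)} 4 = \frac{\sqrt{479 - 4796 + 100 \cdot 11^{2}}}{2} \cdot 4 = \frac{\sqrt{479 - 4796 + 100 \cdot 121}}{2} \cdot 4 = \frac{\sqrt{479 - 4796 + 12100}}{2} \cdot 4 = \frac{\sqrt{7783}}{2} \cdot 4 = 2 \sqrt{7783}$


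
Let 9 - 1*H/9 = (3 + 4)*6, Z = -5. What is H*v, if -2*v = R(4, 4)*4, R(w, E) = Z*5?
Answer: -14850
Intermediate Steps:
R(w, E) = -25 (R(w, E) = -5*5 = -25)
H = -297 (H = 81 - 9*(3 + 4)*6 = 81 - 63*6 = 81 - 9*42 = 81 - 378 = -297)
v = 50 (v = -(-25)*4/2 = -1/2*(-100) = 50)
H*v = -297*50 = -14850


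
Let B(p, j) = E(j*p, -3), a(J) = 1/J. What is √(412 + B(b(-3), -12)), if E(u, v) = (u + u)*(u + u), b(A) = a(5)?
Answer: 2*√2719/5 ≈ 20.858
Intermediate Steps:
b(A) = ⅕ (b(A) = 1/5 = ⅕)
E(u, v) = 4*u² (E(u, v) = (2*u)*(2*u) = 4*u²)
B(p, j) = 4*j²*p² (B(p, j) = 4*(j*p)² = 4*(j²*p²) = 4*j²*p²)
√(412 + B(b(-3), -12)) = √(412 + 4*(-12)²*(⅕)²) = √(412 + 4*144*(1/25)) = √(412 + 576/25) = √(10876/25) = 2*√2719/5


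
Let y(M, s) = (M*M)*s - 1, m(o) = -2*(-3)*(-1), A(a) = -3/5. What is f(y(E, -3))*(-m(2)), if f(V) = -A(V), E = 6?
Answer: 18/5 ≈ 3.6000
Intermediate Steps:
A(a) = -⅗ (A(a) = -3*⅕ = -⅗)
m(o) = -6 (m(o) = 6*(-1) = -6)
y(M, s) = -1 + s*M² (y(M, s) = M²*s - 1 = s*M² - 1 = -1 + s*M²)
f(V) = ⅗ (f(V) = -1*(-⅗) = ⅗)
f(y(E, -3))*(-m(2)) = 3*(-1*(-6))/5 = (⅗)*6 = 18/5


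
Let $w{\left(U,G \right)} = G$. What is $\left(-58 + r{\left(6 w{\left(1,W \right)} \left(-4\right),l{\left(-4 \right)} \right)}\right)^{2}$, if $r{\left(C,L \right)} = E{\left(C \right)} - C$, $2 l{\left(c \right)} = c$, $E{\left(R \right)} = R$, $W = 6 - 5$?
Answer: $3364$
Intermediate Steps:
$W = 1$ ($W = 6 - 5 = 1$)
$l{\left(c \right)} = \frac{c}{2}$
$r{\left(C,L \right)} = 0$ ($r{\left(C,L \right)} = C - C = 0$)
$\left(-58 + r{\left(6 w{\left(1,W \right)} \left(-4\right),l{\left(-4 \right)} \right)}\right)^{2} = \left(-58 + 0\right)^{2} = \left(-58\right)^{2} = 3364$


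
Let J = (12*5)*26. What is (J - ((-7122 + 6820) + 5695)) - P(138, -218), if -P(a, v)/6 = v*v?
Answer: 281311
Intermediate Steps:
P(a, v) = -6*v² (P(a, v) = -6*v*v = -6*v²)
J = 1560 (J = 60*26 = 1560)
(J - ((-7122 + 6820) + 5695)) - P(138, -218) = (1560 - ((-7122 + 6820) + 5695)) - (-6)*(-218)² = (1560 - (-302 + 5695)) - (-6)*47524 = (1560 - 1*5393) - 1*(-285144) = (1560 - 5393) + 285144 = -3833 + 285144 = 281311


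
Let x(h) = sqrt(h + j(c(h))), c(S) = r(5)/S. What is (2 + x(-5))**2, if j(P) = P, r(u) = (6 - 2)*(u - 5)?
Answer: (2 + I*sqrt(5))**2 ≈ -1.0 + 8.9443*I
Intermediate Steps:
r(u) = -20 + 4*u (r(u) = 4*(-5 + u) = -20 + 4*u)
c(S) = 0 (c(S) = (-20 + 4*5)/S = (-20 + 20)/S = 0/S = 0)
x(h) = sqrt(h) (x(h) = sqrt(h + 0) = sqrt(h))
(2 + x(-5))**2 = (2 + sqrt(-5))**2 = (2 + I*sqrt(5))**2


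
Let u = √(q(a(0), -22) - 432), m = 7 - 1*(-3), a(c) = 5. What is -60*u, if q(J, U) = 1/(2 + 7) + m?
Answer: -20*I*√3797 ≈ -1232.4*I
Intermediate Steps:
m = 10 (m = 7 + 3 = 10)
q(J, U) = 91/9 (q(J, U) = 1/(2 + 7) + 10 = 1/9 + 10 = ⅑ + 10 = 91/9)
u = I*√3797/3 (u = √(91/9 - 432) = √(-3797/9) = I*√3797/3 ≈ 20.54*I)
-60*u = -20*I*√3797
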